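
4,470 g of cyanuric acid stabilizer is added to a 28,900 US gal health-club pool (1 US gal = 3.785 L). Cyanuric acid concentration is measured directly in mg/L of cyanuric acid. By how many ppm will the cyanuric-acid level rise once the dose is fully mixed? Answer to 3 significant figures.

40.9 ppm

Volume: 28,900 US gal × 3.785 L/gal = 109,386 L.
Rise: 4,470 g / 109,386 L × 1000 = 40.86 mg/L.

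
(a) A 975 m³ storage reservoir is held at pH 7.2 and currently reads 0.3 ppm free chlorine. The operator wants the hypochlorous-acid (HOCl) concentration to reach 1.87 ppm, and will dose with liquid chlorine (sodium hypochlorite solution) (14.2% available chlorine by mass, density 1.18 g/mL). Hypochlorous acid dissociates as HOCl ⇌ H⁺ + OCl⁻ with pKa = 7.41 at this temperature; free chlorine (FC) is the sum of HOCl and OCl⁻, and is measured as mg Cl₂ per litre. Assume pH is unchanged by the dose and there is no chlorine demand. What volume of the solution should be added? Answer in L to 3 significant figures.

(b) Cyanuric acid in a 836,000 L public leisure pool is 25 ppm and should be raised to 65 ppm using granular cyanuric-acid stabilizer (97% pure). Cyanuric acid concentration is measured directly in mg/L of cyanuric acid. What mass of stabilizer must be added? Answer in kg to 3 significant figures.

(a) Volume: 975 m³ = 975,000 L.
(a) [OCl⁻]/[HOCl] = 10^(pH − pKa) = 10^(7.2 − 7.41) = 0.6166; fraction as HOCl = 1/(1 + 0.6166) = 0.6186.
(a) Free chlorine required for 1.87 ppm HOCl: 1.87 / 0.6186 = 3.023 ppm.
(a) FC to add: 3.023 − 0.3 = 2.723 mg/L as Cl₂.
(a) Cl₂ equivalent: 2.723 mg/L × 975,000 L = 2655 g.
(a) Product at 14.2% available Cl: 2655 / 0.142 = 18,700 g.
(a) Volume: 18,700 g ÷ 1.18 g/mL = 15,840 mL.

(b) CYA to add: (65 − 25) = 40 mg/L × 836,000 L = 33,440 g cyanuric acid.
(b) At 97% purity: 33,440 / 0.97 = 34,470 g product.

(a) 15.8 L; (b) 34.5 kg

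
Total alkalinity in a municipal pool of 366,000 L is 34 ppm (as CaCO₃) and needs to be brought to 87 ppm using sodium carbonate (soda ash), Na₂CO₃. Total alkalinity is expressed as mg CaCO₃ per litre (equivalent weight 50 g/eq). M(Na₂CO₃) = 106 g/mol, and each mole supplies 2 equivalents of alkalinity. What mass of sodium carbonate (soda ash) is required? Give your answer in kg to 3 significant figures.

Alkalinity to add: (87 − 34) = 53 mg/L as CaCO₃ × 366,000 L = 19,400 g as CaCO₃.
Equivalents: 19,400 g ÷ 50 g/eq = 388 eq.
Each mole of Na₂CO₃ supplies 2 eq, so 388 / 2 = 194 mol.
Mass: 194 mol × 106 g/mol = 20,560 g.

20.6 kg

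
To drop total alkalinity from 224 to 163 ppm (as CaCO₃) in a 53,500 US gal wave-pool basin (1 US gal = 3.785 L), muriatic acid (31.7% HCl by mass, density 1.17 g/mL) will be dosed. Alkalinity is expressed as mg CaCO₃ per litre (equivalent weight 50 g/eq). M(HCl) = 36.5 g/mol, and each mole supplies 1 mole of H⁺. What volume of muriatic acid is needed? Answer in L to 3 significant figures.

24.3 L

Volume: 53,500 US gal × 3.785 L/gal = 202,498 L.
Alkalinity to neutralize: (224 − 163) = 61 mg/L as CaCO₃ × 202,498 L = 12,350 g as CaCO₃.
Equivalents of H⁺ required: 12,350 ÷ 50 g/eq = 247 eq = 247 mol HCl.
Mass of HCl: 247 × 36.5 = 9017 g.
Mass of 31.7% solution: 9017 / 0.317 = 28,450 g.
Volume: 28,450 g ÷ 1.17 g/mL = 24,310 mL.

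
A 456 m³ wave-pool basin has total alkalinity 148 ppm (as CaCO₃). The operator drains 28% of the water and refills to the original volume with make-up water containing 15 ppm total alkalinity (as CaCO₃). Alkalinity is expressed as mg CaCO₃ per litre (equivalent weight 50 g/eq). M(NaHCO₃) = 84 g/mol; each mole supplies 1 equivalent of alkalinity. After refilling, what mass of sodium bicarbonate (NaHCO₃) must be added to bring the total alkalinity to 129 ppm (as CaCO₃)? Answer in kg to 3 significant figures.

14.0 kg

Volume: 456 m³ = 456,000 L.
After draining 28% and refilling: 148 × 0.72 + 15 × 0.28 = 110.76 ppm.
Deficit to target: 129 − 110.76 = 18.24 mg/L.
As CaCO₃: 18.24 mg/L × 456,000 L = 8317 g; ÷ 50 g/eq ÷ 1 = 166.3 mol NaHCO₃.
Mass: 166.3 × 84 = 13,970 g.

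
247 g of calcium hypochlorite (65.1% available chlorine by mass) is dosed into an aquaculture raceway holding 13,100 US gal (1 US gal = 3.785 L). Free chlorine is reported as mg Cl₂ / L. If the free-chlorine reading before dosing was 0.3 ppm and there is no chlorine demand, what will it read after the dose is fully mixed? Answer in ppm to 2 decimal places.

Volume: 13,100 US gal × 3.785 L/gal = 49,584 L.
Available chlorine delivered: 247 g × 0.651 = 160.8 g as Cl₂.
Concentration rise: 160.8 g / 49,584 L = 3.243 mg/L = 3.24 ppm.
Final FC: 0.3 + 3.24 = 3.54 ppm.

3.54 ppm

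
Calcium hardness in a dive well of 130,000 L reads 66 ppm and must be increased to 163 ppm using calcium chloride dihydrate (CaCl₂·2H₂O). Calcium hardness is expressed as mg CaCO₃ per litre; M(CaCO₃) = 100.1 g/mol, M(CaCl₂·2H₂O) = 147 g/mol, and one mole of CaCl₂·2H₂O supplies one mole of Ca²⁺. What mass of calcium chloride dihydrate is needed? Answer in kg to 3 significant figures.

Hardness to add: (163 − 66) = 97 mg/L as CaCO₃ × 130,000 L = 12,610 g as CaCO₃.
Moles of Ca²⁺ (1 mol Ca²⁺ ≡ 1 mol CaCO₃): 12,610 / 100.1 g/mol = 126 mol.
Mass of CaCl₂·2H₂O: 126 × 147 = 18,520 g.

18.5 kg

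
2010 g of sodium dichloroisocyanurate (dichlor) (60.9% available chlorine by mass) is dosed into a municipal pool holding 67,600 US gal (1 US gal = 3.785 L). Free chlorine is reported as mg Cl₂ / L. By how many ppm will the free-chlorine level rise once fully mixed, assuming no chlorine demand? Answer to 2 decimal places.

Volume: 67,600 US gal × 3.785 L/gal = 255,866 L.
Available chlorine delivered: 2010 g × 0.609 = 1224 g as Cl₂.
Concentration rise: 1224 g / 255,866 L = 4.784 mg/L = 4.78 ppm.

4.78 ppm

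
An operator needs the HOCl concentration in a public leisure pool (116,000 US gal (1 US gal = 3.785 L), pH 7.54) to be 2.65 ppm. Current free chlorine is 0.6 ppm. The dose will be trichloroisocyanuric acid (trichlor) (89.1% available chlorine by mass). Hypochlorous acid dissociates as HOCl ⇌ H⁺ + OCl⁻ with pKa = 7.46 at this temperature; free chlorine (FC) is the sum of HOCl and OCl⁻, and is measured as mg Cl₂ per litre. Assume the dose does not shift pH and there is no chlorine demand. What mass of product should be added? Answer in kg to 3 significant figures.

2.58 kg

Volume: 116,000 US gal × 3.785 L/gal = 439,060 L.
[OCl⁻]/[HOCl] = 10^(pH − pKa) = 10^(7.54 − 7.46) = 1.202; fraction as HOCl = 1/(1 + 1.202) = 0.4541.
Free chlorine required for 2.65 ppm HOCl: 2.65 / 0.4541 = 5.836 ppm.
FC to add: 5.836 − 0.6 = 5.236 mg/L as Cl₂.
Cl₂ equivalent: 5.236 mg/L × 439,060 L = 2299 g.
Product at 89.1% available Cl: 2299 / 0.891 = 2580 g.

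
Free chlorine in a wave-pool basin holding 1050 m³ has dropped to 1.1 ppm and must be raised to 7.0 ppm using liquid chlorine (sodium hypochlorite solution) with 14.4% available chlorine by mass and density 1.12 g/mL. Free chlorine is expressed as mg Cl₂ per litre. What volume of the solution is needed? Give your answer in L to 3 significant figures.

Volume: 1050 m³ = 1,050,000 L.
Chlorine deficit: 7.0 − 1.1 = 5.9 ppm = 5.9 mg/L as Cl₂.
Cl₂ equivalent needed: 5.9 mg/L × 1,050,000 L = 6,195,000 mg = 6195 g.
Product at 14.4% available chlorine: 6195 / 0.144 = 43,020 g.
Volume at density 1.12 g/mL: 43,020 g ÷ 1.12 g/mL = 38,410 mL.

38.4 L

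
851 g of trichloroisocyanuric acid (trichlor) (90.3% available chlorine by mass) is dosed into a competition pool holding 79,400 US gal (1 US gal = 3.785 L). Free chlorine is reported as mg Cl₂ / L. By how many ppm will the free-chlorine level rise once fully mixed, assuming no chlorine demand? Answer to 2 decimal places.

Volume: 79,400 US gal × 3.785 L/gal = 300,529 L.
Available chlorine delivered: 851 g × 0.903 = 768.5 g as Cl₂.
Concentration rise: 768.5 g / 300,529 L = 2.557 mg/L = 2.56 ppm.

2.56 ppm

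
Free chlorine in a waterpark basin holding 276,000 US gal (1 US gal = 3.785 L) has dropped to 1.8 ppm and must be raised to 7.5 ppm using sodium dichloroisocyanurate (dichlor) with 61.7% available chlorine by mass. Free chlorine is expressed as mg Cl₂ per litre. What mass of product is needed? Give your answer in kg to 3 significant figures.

9.65 kg

Volume: 276,000 US gal × 3.785 L/gal = 1,044,660 L.
Chlorine deficit: 7.5 − 1.8 = 5.7 ppm = 5.7 mg/L as Cl₂.
Cl₂ equivalent needed: 5.7 mg/L × 1,044,660 L = 5,955,000 mg = 5955 g.
Product at 61.7% available chlorine: 5955 / 0.617 = 9651 g.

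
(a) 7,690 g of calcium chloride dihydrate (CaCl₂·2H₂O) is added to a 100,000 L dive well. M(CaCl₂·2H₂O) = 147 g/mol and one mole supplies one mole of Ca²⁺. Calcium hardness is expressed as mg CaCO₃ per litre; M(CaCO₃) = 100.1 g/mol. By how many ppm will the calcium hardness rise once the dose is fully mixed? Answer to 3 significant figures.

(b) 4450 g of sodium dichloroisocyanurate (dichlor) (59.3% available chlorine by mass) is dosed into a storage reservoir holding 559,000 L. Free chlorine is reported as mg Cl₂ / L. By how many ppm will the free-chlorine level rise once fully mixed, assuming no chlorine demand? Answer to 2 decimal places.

(a) Moles of Ca²⁺: 7,690 g ÷ 147 g/mol = 52.31 mol.
(a) As CaCO₃: 52.31 mol × 100.1 g/mol = 5237 g.
(a) Rise: 5237 g / 100,000 L × 1000 = 52.37 mg/L.

(b) Available chlorine delivered: 4450 g × 0.593 = 2639 g as Cl₂.
(b) Concentration rise: 2639 g / 559,000 L = 4.721 mg/L = 4.72 ppm.

(a) 52.4 ppm; (b) 4.72 ppm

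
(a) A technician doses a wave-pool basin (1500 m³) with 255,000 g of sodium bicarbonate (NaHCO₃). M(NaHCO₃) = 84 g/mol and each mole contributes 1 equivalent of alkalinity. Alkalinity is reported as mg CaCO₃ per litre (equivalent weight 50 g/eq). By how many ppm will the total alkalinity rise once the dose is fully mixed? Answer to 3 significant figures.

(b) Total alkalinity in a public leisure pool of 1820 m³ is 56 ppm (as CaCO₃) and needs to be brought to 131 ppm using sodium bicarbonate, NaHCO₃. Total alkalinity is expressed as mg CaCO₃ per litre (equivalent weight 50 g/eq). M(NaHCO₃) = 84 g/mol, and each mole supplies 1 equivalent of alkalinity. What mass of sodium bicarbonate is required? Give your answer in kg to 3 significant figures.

(a) Volume: 1500 m³ = 1,500,000 L.
(a) Moles of NaHCO₃: 255,000 g ÷ 84 g/mol = 3036 mol → 3036 eq of alkalinity.
(a) As CaCO₃: 3036 eq × 50 g/eq = 151,800 g.
(a) Rise: 151,800 g / 1,500,000 L × 1000 = 101.2 mg/L.

(b) Volume: 1820 m³ = 1,820,000 L.
(b) Alkalinity to add: (131 − 56) = 75 mg/L as CaCO₃ × 1,820,000 L = 136,500 g as CaCO₃.
(b) Equivalents: 136,500 g ÷ 50 g/eq = 2730 eq.
(b) NaHCO₃ supplies 1 eq per mole → 2730 mol.
(b) Mass: 2730 mol × 84 g/mol = 229,300 g.

(a) 101 ppm; (b) 229 kg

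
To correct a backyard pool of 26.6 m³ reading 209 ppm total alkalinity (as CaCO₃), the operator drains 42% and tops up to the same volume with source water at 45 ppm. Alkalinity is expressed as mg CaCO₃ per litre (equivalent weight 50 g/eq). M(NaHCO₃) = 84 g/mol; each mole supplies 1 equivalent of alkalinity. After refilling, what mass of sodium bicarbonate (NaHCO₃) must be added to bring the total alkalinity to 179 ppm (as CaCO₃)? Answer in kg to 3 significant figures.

Volume: 26.6 m³ = 26,600 L.
After draining 42% and refilling: 209 × 0.58 + 45 × 0.42 = 140.12 ppm.
Deficit to target: 179 − 140.12 = 38.88 mg/L.
As CaCO₃: 38.88 mg/L × 26,600 L = 1034 g; ÷ 50 g/eq ÷ 1 = 20.68 mol NaHCO₃.
Mass: 20.68 × 84 = 1737 g.

1.74 kg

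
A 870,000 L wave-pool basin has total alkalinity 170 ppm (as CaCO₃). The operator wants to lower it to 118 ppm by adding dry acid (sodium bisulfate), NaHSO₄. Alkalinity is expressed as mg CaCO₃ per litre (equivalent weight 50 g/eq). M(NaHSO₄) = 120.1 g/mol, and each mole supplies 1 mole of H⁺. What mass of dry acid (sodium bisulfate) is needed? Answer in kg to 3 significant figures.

Alkalinity to neutralize: (170 − 118) = 52 mg/L as CaCO₃ × 870,000 L = 45,240 g as CaCO₃.
Equivalents of H⁺ required: 45,240 ÷ 50 g/eq = 904.8 eq = 904.8 mol NaHSO₄.
Mass of NaHSO₄: 904.8 × 120.1 = 108,700 g.

109 kg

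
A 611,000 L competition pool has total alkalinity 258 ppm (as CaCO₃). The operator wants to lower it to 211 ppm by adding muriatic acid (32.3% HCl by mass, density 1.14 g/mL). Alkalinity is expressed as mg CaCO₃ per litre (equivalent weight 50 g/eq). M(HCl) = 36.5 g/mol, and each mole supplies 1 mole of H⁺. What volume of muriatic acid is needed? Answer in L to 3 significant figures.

Alkalinity to neutralize: (258 − 211) = 47 mg/L as CaCO₃ × 611,000 L = 28,720 g as CaCO₃.
Equivalents of H⁺ required: 28,720 ÷ 50 g/eq = 574.3 eq = 574.3 mol HCl.
Mass of HCl: 574.3 × 36.5 = 20,960 g.
Mass of 32.3% solution: 20,960 / 0.323 = 64,900 g.
Volume: 64,900 g ÷ 1.14 g/mL = 56,930 mL.

56.9 L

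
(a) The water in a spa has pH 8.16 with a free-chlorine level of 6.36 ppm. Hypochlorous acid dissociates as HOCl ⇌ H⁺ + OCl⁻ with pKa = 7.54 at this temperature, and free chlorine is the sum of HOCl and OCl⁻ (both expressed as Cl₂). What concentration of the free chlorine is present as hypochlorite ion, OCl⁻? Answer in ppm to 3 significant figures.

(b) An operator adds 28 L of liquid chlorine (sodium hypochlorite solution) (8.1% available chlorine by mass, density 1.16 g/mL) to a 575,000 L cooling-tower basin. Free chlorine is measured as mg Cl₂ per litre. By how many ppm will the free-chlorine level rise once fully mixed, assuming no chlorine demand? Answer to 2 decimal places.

(a) 5.13 ppm; (b) 4.58 ppm

(a) [OCl⁻]/[HOCl] = 10^(pH − pKa) = 10^(8.16 − 7.54) = 10^0.62 = 4.169.
(a) Fraction as HOCl = 1 / (1 + 4.169) = 0.1935.
(a) OCl⁻ = (1 − 0.1935) × 6.36 ppm = 5.13 ppm.

(b) Mass of solution: 28 L × 1000 mL/L × 1.16 g/mL = 32,480 g.
(b) Available chlorine delivered: 32,480 g × 0.081 = 2631 g as Cl₂.
(b) Concentration rise: 2631 g / 575,000 L = 4.575 mg/L = 4.58 ppm.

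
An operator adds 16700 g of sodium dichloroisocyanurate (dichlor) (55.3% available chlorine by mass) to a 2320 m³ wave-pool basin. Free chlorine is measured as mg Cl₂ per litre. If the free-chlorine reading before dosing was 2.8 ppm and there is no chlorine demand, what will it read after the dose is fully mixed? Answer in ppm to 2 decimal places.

6.78 ppm

Volume: 2320 m³ = 2,320,000 L.
Available chlorine delivered: 16,700 g × 0.553 = 9235 g as Cl₂.
Concentration rise: 9235 g / 2,320,000 L = 3.981 mg/L = 3.98 ppm.
Final FC: 2.8 + 3.98 = 6.78 ppm.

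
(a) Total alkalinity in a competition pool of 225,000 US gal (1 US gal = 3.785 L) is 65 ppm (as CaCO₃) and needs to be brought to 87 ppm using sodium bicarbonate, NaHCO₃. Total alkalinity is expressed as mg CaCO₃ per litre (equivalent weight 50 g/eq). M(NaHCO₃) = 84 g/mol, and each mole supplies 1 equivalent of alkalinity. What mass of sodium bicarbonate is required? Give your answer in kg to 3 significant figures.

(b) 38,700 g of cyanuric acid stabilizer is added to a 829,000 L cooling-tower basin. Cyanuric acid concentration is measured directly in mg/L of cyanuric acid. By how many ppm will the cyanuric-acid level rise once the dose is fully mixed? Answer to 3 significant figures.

(a) 31.5 kg; (b) 46.7 ppm

(a) Volume: 225,000 US gal × 3.785 L/gal = 851,625 L.
(a) Alkalinity to add: (87 − 65) = 22 mg/L as CaCO₃ × 851,625 L = 18,740 g as CaCO₃.
(a) Equivalents: 18,740 g ÷ 50 g/eq = 374.7 eq.
(a) NaHCO₃ supplies 1 eq per mole → 374.7 mol.
(a) Mass: 374.7 mol × 84 g/mol = 31,480 g.

(b) Rise: 38,700 g / 829,000 L × 1000 = 46.68 mg/L.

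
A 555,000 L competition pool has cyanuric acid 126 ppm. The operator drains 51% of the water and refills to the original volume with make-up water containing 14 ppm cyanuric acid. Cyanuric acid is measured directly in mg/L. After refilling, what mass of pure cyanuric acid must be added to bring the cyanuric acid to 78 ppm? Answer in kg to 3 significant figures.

After draining 51% and refilling: 126 × 0.49 + 14 × 0.51 = 68.88 ppm.
Deficit to target: 78 − 68.88 = 9.12 mg/L.
Mass: 9.12 mg/L × 555,000 L = 5062 g cyanuric acid.

5.06 kg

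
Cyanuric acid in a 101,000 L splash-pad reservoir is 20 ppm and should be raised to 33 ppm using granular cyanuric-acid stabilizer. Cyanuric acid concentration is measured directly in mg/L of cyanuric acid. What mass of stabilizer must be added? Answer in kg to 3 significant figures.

CYA to add: (33 − 20) = 13 mg/L × 101,000 L = 1313 g cyanuric acid.

1.31 kg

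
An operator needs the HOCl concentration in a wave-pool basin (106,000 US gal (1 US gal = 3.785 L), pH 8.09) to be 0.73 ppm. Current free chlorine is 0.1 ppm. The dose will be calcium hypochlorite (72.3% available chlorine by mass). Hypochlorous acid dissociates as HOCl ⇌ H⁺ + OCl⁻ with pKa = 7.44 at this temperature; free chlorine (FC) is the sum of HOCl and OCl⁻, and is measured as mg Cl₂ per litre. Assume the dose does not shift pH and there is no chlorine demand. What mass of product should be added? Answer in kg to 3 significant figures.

Volume: 106,000 US gal × 3.785 L/gal = 401,210 L.
[OCl⁻]/[HOCl] = 10^(pH − pKa) = 10^(8.09 − 7.44) = 4.467; fraction as HOCl = 1/(1 + 4.467) = 0.1829.
Free chlorine required for 0.73 ppm HOCl: 0.73 / 0.1829 = 3.991 ppm.
FC to add: 3.991 − 0.1 = 3.891 mg/L as Cl₂.
Cl₂ equivalent: 3.891 mg/L × 401,210 L = 1561 g.
Product at 72.3% available Cl: 1561 / 0.723 = 2159 g.

2.16 kg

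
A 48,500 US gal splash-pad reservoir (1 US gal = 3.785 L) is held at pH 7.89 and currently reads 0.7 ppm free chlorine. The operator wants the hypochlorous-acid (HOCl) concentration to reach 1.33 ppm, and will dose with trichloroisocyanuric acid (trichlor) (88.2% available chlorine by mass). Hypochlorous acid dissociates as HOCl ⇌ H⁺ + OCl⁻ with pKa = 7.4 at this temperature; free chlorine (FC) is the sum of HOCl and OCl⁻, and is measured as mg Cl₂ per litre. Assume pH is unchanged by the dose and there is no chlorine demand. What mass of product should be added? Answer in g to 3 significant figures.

987 g

Volume: 48,500 US gal × 3.785 L/gal = 183,572 L.
[OCl⁻]/[HOCl] = 10^(pH − pKa) = 10^(7.89 − 7.4) = 3.09; fraction as HOCl = 1/(1 + 3.09) = 0.2445.
Free chlorine required for 1.33 ppm HOCl: 1.33 / 0.2445 = 5.44 ppm.
FC to add: 5.44 − 0.7 = 4.74 mg/L as Cl₂.
Cl₂ equivalent: 4.74 mg/L × 183,572 L = 870.2 g.
Product at 88.2% available Cl: 870.2 / 0.882 = 986.6 g.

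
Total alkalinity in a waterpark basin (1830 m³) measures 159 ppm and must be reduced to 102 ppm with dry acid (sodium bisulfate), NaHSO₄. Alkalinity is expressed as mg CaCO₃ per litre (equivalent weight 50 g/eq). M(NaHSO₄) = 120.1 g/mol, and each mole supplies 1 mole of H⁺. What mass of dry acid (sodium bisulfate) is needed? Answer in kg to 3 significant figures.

251 kg

Volume: 1830 m³ = 1,830,000 L.
Alkalinity to neutralize: (159 − 102) = 57 mg/L as CaCO₃ × 1,830,000 L = 104,300 g as CaCO₃.
Equivalents of H⁺ required: 104,300 ÷ 50 g/eq = 2086 eq = 2086 mol NaHSO₄.
Mass of NaHSO₄: 2086 × 120.1 = 250,600 g.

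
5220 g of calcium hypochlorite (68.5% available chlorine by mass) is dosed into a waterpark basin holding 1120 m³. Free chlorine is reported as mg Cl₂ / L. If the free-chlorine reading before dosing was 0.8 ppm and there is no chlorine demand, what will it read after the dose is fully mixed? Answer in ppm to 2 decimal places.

3.99 ppm

Volume: 1120 m³ = 1,120,000 L.
Available chlorine delivered: 5220 g × 0.685 = 3576 g as Cl₂.
Concentration rise: 3576 g / 1,120,000 L = 3.193 mg/L = 3.19 ppm.
Final FC: 0.8 + 3.19 = 3.99 ppm.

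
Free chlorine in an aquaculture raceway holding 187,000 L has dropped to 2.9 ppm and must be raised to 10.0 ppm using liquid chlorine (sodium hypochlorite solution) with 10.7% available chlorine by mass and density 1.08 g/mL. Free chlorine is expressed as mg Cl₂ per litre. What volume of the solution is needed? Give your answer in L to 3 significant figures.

11.5 L

Chlorine deficit: 10.0 − 2.9 = 7.1 ppm = 7.1 mg/L as Cl₂.
Cl₂ equivalent needed: 7.1 mg/L × 187,000 L = 1,328,000 mg = 1328 g.
Product at 10.7% available chlorine: 1328 / 0.107 = 12,410 g.
Volume at density 1.08 g/mL: 12,410 g ÷ 1.08 g/mL = 11,490 mL.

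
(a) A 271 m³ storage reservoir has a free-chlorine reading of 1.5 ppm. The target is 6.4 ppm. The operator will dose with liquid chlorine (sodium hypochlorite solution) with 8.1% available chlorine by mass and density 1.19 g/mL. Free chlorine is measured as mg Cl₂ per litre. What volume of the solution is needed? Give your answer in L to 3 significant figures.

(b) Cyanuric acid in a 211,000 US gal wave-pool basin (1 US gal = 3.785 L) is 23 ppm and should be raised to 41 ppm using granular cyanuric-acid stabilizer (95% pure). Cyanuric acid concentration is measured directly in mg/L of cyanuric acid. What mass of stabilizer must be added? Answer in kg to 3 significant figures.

(a) 13.8 L; (b) 15.1 kg

(a) Volume: 271 m³ = 271,000 L.
(a) Chlorine deficit: 6.4 − 1.5 = 4.9 ppm = 4.9 mg/L as Cl₂.
(a) Cl₂ equivalent needed: 4.9 mg/L × 271,000 L = 1,328,000 mg = 1328 g.
(a) Product at 8.1% available chlorine: 1328 / 0.081 = 16,390 g.
(a) Volume at density 1.19 g/mL: 16,390 g ÷ 1.19 g/mL = 13,780 mL.

(b) Volume: 211,000 US gal × 3.785 L/gal = 798,635 L.
(b) CYA to add: (41 − 23) = 18 mg/L × 798,635 L = 14,380 g cyanuric acid.
(b) At 95% purity: 14,380 / 0.95 = 15,130 g product.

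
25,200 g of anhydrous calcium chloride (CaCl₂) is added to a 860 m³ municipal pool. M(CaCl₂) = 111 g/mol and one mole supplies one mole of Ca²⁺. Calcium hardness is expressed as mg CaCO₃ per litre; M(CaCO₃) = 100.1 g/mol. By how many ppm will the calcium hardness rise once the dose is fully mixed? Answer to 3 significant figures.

26.4 ppm

Volume: 860 m³ = 860,000 L.
Moles of Ca²⁺: 25,200 g ÷ 111 g/mol = 227 mol.
As CaCO₃: 227 mol × 100.1 g/mol = 22,730 g.
Rise: 22,730 g / 860,000 L × 1000 = 26.42 mg/L.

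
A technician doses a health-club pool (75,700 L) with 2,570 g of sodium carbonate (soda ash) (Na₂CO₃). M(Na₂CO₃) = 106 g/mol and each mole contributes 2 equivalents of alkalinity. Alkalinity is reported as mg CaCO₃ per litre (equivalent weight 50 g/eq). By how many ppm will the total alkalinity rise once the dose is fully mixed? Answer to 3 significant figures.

Moles of Na₂CO₃: 2,570 g ÷ 106 g/mol = 24.25 mol → 48.49 eq of alkalinity.
As CaCO₃: 48.49 eq × 50 g/eq = 2425 g.
Rise: 2425 g / 75,700 L × 1000 = 32.03 mg/L.

32.0 ppm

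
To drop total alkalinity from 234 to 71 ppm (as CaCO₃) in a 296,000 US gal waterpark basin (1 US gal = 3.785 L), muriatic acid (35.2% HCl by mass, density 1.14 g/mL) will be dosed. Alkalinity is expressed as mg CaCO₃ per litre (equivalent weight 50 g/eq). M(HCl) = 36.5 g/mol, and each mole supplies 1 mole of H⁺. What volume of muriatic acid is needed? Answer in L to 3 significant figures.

332 L

Volume: 296,000 US gal × 3.785 L/gal = 1,120,360 L.
Alkalinity to neutralize: (234 − 71) = 163 mg/L as CaCO₃ × 1,120,360 L = 182,600 g as CaCO₃.
Equivalents of H⁺ required: 182,600 ÷ 50 g/eq = 3652 eq = 3652 mol HCl.
Mass of HCl: 3652 × 36.5 = 133,300 g.
Mass of 35.2% solution: 133,300 / 0.352 = 378,700 g.
Volume: 378,700 g ÷ 1.14 g/mL = 332,200 mL.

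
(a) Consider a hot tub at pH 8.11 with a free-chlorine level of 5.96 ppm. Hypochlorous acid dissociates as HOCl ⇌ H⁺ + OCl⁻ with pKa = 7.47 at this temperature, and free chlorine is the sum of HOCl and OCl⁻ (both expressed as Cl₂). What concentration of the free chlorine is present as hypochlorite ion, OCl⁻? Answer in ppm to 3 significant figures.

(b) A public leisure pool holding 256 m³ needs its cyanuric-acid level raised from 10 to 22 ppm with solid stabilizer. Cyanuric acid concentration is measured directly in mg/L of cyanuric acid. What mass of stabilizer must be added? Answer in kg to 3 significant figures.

(a) 4.85 ppm; (b) 3.07 kg

(a) [OCl⁻]/[HOCl] = 10^(pH − pKa) = 10^(8.11 − 7.47) = 10^0.64 = 4.365.
(a) Fraction as HOCl = 1 / (1 + 4.365) = 0.1864.
(a) OCl⁻ = (1 − 0.1864) × 5.96 ppm = 4.849 ppm.

(b) Volume: 256 m³ = 256,000 L.
(b) CYA to add: (22 − 10) = 12 mg/L × 256,000 L = 3072 g cyanuric acid.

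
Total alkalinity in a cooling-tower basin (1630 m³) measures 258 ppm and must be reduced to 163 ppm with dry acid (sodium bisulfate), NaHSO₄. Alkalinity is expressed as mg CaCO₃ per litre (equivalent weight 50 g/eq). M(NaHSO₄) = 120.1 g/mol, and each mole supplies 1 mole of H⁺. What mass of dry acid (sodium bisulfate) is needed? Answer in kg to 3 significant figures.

Volume: 1630 m³ = 1,630,000 L.
Alkalinity to neutralize: (258 − 163) = 95 mg/L as CaCO₃ × 1,630,000 L = 154,800 g as CaCO₃.
Equivalents of H⁺ required: 154,800 ÷ 50 g/eq = 3097 eq = 3097 mol NaHSO₄.
Mass of NaHSO₄: 3097 × 120.1 = 371,900 g.

372 kg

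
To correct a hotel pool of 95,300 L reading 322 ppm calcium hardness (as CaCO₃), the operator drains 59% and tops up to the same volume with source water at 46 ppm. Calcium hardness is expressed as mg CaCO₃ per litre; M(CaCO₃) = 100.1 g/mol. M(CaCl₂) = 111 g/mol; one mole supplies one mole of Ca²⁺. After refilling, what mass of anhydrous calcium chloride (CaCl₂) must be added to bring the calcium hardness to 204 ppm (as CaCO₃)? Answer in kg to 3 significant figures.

4.74 kg

After draining 59% and refilling: 322 × 0.41 + 46 × 0.59 = 159.16 ppm.
Deficit to target: 204 − 159.16 = 44.84 mg/L.
As CaCO₃: 44.84 mg/L × 95,300 L = 4273 g; ÷ 100.1 = 42.69 mol Ca²⁺.
Mass: 42.69 × 111 = 4739 g.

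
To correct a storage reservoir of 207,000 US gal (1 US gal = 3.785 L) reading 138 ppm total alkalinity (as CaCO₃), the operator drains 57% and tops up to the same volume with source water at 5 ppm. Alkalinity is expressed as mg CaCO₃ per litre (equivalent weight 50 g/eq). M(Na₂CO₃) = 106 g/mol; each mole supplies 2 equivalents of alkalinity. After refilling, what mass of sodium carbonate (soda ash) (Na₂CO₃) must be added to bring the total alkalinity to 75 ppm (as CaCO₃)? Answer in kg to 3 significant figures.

10.6 kg

Volume: 207,000 US gal × 3.785 L/gal = 783,495 L.
After draining 57% and refilling: 138 × 0.43 + 5 × 0.57 = 62.19 ppm.
Deficit to target: 75 − 62.19 = 12.81 mg/L.
As CaCO₃: 12.81 mg/L × 783,495 L = 10,040 g; ÷ 50 g/eq ÷ 2 = 100.4 mol Na₂CO₃.
Mass: 100.4 × 106 = 10,640 g.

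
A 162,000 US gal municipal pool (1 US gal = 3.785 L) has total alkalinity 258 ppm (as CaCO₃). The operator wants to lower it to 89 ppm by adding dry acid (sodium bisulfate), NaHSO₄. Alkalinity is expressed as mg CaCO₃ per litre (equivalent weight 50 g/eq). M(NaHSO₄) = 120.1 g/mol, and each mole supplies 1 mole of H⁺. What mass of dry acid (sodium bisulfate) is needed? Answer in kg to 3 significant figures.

249 kg

Volume: 162,000 US gal × 3.785 L/gal = 613,170 L.
Alkalinity to neutralize: (258 − 89) = 169 mg/L as CaCO₃ × 613,170 L = 103,600 g as CaCO₃.
Equivalents of H⁺ required: 103,600 ÷ 50 g/eq = 2073 eq = 2073 mol NaHSO₄.
Mass of NaHSO₄: 2073 × 120.1 = 248,900 g.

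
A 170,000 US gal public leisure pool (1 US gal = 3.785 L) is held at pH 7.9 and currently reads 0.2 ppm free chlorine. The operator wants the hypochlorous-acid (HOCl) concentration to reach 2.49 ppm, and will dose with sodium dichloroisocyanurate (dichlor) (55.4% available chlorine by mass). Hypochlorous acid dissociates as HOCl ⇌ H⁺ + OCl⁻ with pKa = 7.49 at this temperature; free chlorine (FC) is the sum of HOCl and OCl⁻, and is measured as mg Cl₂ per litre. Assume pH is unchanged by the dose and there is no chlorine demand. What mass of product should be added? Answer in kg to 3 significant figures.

10.1 kg

Volume: 170,000 US gal × 3.785 L/gal = 643,450 L.
[OCl⁻]/[HOCl] = 10^(pH − pKa) = 10^(7.9 − 7.49) = 2.57; fraction as HOCl = 1/(1 + 2.57) = 0.2801.
Free chlorine required for 2.49 ppm HOCl: 2.49 / 0.2801 = 8.89 ppm.
FC to add: 8.89 − 0.2 = 8.69 mg/L as Cl₂.
Cl₂ equivalent: 8.69 mg/L × 643,450 L = 5592 g.
Product at 55.4% available Cl: 5592 / 0.554 = 10,090 g.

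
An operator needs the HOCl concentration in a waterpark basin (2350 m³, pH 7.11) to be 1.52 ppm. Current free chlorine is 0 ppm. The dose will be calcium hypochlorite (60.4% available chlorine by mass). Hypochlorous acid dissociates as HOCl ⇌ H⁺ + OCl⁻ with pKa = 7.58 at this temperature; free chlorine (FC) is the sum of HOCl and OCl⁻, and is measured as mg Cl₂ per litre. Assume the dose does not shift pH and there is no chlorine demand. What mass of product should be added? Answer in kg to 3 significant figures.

7.92 kg

Volume: 2350 m³ = 2,350,000 L.
[OCl⁻]/[HOCl] = 10^(pH − pKa) = 10^(7.11 − 7.58) = 0.3388; fraction as HOCl = 1/(1 + 0.3388) = 0.7469.
Free chlorine required for 1.52 ppm HOCl: 1.52 / 0.7469 = 2.035 ppm.
FC to add: 2.035 − 0 = 2.035 mg/L as Cl₂.
Cl₂ equivalent: 2.035 mg/L × 2,350,000 L = 4782 g.
Product at 60.4% available Cl: 4782 / 0.604 = 7918 g.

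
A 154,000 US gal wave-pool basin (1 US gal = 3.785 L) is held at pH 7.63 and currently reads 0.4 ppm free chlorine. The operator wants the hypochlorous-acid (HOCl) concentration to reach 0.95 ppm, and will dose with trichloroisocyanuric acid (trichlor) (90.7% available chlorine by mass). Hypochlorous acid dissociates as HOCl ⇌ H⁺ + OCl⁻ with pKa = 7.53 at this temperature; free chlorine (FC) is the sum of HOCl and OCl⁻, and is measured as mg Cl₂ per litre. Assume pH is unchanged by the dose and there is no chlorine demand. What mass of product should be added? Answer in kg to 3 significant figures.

Volume: 154,000 US gal × 3.785 L/gal = 582,890 L.
[OCl⁻]/[HOCl] = 10^(pH − pKa) = 10^(7.63 − 7.53) = 1.259; fraction as HOCl = 1/(1 + 1.259) = 0.4427.
Free chlorine required for 0.95 ppm HOCl: 0.95 / 0.4427 = 2.146 ppm.
FC to add: 2.146 − 0.4 = 1.746 mg/L as Cl₂.
Cl₂ equivalent: 1.746 mg/L × 582,890 L = 1018 g.
Product at 90.7% available Cl: 1018 / 0.907 = 1122 g.

1.12 kg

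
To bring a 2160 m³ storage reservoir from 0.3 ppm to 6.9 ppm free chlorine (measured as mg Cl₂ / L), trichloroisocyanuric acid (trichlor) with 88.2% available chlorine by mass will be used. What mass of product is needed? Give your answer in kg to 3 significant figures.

Volume: 2160 m³ = 2,160,000 L.
Chlorine deficit: 6.9 − 0.3 = 6.6 ppm = 6.6 mg/L as Cl₂.
Cl₂ equivalent needed: 6.6 mg/L × 2,160,000 L = 14,260,000 mg = 14,260 g.
Product at 88.2% available chlorine: 14,260 / 0.882 = 16,160 g.

16.2 kg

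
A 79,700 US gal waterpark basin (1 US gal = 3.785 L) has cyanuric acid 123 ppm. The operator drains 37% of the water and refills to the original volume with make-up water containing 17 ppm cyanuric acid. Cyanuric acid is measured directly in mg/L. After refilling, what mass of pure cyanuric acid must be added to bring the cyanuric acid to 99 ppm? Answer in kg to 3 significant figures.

Volume: 79,700 US gal × 3.785 L/gal = 301,664 L.
After draining 37% and refilling: 123 × 0.63 + 17 × 0.37 = 83.78 ppm.
Deficit to target: 99 − 83.78 = 15.22 mg/L.
Mass: 15.22 mg/L × 301,664 L = 4591 g cyanuric acid.

4.59 kg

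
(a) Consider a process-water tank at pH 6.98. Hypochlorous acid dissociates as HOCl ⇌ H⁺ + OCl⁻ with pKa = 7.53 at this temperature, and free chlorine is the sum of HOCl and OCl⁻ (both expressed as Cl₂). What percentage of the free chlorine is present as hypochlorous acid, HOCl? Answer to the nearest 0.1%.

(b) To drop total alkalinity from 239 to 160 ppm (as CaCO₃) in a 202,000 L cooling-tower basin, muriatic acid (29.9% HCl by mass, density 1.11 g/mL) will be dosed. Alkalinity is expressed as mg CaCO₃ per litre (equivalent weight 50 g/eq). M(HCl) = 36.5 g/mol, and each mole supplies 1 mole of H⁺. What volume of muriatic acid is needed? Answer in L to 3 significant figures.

(a) 78.0%; (b) 35.1 L

(a) [OCl⁻]/[HOCl] = 10^(pH − pKa) = 10^(6.98 − 7.53) = 10^-0.55 = 0.2818.
(a) Fraction as HOCl = 1 / (1 + 0.2818) = 0.7801.

(b) Alkalinity to neutralize: (239 − 160) = 79 mg/L as CaCO₃ × 202,000 L = 15,960 g as CaCO₃.
(b) Equivalents of H⁺ required: 15,960 ÷ 50 g/eq = 319.2 eq = 319.2 mol HCl.
(b) Mass of HCl: 319.2 × 36.5 = 11,650 g.
(b) Mass of 29.9% solution: 11,650 / 0.299 = 38,960 g.
(b) Volume: 38,960 g ÷ 1.11 g/mL = 35,100 mL.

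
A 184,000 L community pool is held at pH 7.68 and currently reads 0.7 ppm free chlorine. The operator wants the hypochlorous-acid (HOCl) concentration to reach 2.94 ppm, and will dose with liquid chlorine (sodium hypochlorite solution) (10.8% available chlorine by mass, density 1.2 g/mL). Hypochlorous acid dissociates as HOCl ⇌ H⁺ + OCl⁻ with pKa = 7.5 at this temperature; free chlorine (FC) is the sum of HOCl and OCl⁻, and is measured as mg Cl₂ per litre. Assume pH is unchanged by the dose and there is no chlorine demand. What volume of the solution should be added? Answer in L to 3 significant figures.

[OCl⁻]/[HOCl] = 10^(pH − pKa) = 10^(7.68 − 7.5) = 1.514; fraction as HOCl = 1/(1 + 1.514) = 0.3978.
Free chlorine required for 2.94 ppm HOCl: 2.94 / 0.3978 = 7.39 ppm.
FC to add: 7.39 − 0.7 = 6.69 mg/L as Cl₂.
Cl₂ equivalent: 6.69 mg/L × 184,000 L = 1231 g.
Product at 10.8% available Cl: 1231 / 0.108 = 11,400 g.
Volume: 11,400 g ÷ 1.2 g/mL = 9498 mL.

9.50 L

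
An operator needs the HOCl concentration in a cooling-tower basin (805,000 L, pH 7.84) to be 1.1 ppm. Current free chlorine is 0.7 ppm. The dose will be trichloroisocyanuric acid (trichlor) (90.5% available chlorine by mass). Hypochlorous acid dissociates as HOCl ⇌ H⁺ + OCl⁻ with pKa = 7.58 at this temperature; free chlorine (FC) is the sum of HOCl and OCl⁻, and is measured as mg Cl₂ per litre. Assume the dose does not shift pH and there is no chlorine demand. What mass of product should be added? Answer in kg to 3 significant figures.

2.14 kg

[OCl⁻]/[HOCl] = 10^(pH − pKa) = 10^(7.84 − 7.58) = 1.82; fraction as HOCl = 1/(1 + 1.82) = 0.3546.
Free chlorine required for 1.1 ppm HOCl: 1.1 / 0.3546 = 3.102 ppm.
FC to add: 3.102 − 0.7 = 2.402 mg/L as Cl₂.
Cl₂ equivalent: 2.402 mg/L × 805,000 L = 1933 g.
Product at 90.5% available Cl: 1933 / 0.905 = 2136 g.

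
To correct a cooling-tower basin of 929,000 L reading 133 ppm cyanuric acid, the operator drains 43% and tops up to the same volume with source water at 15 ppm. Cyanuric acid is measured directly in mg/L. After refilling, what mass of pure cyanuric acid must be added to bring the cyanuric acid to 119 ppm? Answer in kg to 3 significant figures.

After draining 43% and refilling: 133 × 0.57 + 15 × 0.43 = 82.26 ppm.
Deficit to target: 119 − 82.26 = 36.74 mg/L.
Mass: 36.74 mg/L × 929,000 L = 34,130 g cyanuric acid.

34.1 kg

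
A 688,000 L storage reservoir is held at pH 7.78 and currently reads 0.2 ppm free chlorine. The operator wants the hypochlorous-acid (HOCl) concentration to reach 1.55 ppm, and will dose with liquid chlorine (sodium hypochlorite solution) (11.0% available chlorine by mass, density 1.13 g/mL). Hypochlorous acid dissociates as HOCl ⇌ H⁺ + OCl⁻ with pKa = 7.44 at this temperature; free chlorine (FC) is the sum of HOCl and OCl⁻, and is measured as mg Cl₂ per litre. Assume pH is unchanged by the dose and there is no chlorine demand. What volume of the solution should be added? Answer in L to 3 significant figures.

[OCl⁻]/[HOCl] = 10^(pH − pKa) = 10^(7.78 − 7.44) = 2.188; fraction as HOCl = 1/(1 + 2.188) = 0.3137.
Free chlorine required for 1.55 ppm HOCl: 1.55 / 0.3137 = 4.941 ppm.
FC to add: 4.941 − 0.2 = 4.741 mg/L as Cl₂.
Cl₂ equivalent: 4.741 mg/L × 688,000 L = 3262 g.
Product at 11.0% available Cl: 3262 / 0.11 = 29,650 g.
Volume: 29,650 g ÷ 1.13 g/mL = 26,240 mL.

26.2 L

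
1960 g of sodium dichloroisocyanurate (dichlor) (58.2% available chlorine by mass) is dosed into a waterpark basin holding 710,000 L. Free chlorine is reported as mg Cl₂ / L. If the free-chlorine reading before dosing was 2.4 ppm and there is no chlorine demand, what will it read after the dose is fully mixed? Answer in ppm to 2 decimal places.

4.01 ppm

Available chlorine delivered: 1960 g × 0.582 = 1141 g as Cl₂.
Concentration rise: 1141 g / 710,000 L = 1.607 mg/L = 1.61 ppm.
Final FC: 2.4 + 1.61 = 4.01 ppm.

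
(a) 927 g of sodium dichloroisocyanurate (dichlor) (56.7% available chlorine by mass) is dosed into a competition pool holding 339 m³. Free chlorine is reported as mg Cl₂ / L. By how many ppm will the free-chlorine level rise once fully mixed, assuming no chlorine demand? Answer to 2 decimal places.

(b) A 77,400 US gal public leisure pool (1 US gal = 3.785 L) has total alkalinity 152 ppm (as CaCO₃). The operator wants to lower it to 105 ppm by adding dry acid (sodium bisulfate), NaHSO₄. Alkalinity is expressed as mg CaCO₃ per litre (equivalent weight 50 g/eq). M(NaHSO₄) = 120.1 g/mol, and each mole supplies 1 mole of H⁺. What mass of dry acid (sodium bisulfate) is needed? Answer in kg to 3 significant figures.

(a) Volume: 339 m³ = 339,000 L.
(a) Available chlorine delivered: 927 g × 0.567 = 525.6 g as Cl₂.
(a) Concentration rise: 525.6 g / 339,000 L = 1.55 mg/L = 1.55 ppm.

(b) Volume: 77,400 US gal × 3.785 L/gal = 292,959 L.
(b) Alkalinity to neutralize: (152 − 105) = 47 mg/L as CaCO₃ × 292,959 L = 13,770 g as CaCO₃.
(b) Equivalents of H⁺ required: 13,770 ÷ 50 g/eq = 275.4 eq = 275.4 mol NaHSO₄.
(b) Mass of NaHSO₄: 275.4 × 120.1 = 33,070 g.

(a) 1.55 ppm; (b) 33.1 kg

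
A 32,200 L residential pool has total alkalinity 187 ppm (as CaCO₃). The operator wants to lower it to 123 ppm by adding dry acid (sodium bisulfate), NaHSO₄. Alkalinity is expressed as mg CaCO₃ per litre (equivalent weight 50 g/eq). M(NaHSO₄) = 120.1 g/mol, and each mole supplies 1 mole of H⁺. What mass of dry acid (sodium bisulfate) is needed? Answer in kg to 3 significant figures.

4.95 kg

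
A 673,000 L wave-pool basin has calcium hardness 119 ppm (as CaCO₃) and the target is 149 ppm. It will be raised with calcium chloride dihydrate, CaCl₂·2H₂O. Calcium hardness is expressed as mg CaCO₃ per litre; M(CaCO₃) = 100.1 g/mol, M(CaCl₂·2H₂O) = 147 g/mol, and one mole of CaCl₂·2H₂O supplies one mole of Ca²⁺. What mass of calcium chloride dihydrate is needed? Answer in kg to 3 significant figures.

Hardness to add: (149 − 119) = 30 mg/L as CaCO₃ × 673,000 L = 20,190 g as CaCO₃.
Moles of Ca²⁺ (1 mol Ca²⁺ ≡ 1 mol CaCO₃): 20,190 / 100.1 g/mol = 201.7 mol.
Mass of CaCl₂·2H₂O: 201.7 × 147 = 29,650 g.

29.6 kg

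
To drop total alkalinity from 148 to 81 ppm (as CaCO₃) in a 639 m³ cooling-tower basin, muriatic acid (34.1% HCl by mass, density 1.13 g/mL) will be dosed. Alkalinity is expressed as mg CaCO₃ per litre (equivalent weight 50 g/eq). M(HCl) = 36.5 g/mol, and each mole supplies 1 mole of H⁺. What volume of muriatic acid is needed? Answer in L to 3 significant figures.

81.1 L

Volume: 639 m³ = 639,000 L.
Alkalinity to neutralize: (148 − 81) = 67 mg/L as CaCO₃ × 639,000 L = 42,810 g as CaCO₃.
Equivalents of H⁺ required: 42,810 ÷ 50 g/eq = 856.3 eq = 856.3 mol HCl.
Mass of HCl: 856.3 × 36.5 = 31,250 g.
Mass of 34.1% solution: 31,250 / 0.341 = 91,650 g.
Volume: 91,650 g ÷ 1.13 g/mL = 81,110 mL.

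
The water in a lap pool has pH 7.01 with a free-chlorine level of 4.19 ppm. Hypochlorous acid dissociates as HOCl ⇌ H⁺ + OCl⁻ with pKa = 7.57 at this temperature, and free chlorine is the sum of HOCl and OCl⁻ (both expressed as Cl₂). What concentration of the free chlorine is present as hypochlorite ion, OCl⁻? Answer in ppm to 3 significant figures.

0.905 ppm

[OCl⁻]/[HOCl] = 10^(pH − pKa) = 10^(7.01 − 7.57) = 10^-0.56 = 0.2754.
Fraction as HOCl = 1 / (1 + 0.2754) = 0.7841.
OCl⁻ = (1 − 0.7841) × 4.19 ppm = 0.9048 ppm.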